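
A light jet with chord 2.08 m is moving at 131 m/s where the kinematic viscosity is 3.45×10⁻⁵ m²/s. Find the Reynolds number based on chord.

Re = 7.9×10^6

Re = v·c/ν = 131 × 2.08 / (3.45×10⁻⁵) = 7.9×10^6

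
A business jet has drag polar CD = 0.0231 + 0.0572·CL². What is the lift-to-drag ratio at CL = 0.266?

L/D = 9.8

CD = 0.0231 + 0.0572 × 0.266² = 0.02715
L/D = CL/CD = 0.266 / 0.02715 = 9.8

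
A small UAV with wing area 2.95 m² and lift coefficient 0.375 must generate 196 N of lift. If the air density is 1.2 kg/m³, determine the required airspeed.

L = ½ρv²S·CL ⇒ v = √(2L/(ρ·S·CL))
v = √(2 × 196 / (1.2 × 2.95 × 0.375)) = √295.3 = 17.2 m/s

v = 17.2 m/s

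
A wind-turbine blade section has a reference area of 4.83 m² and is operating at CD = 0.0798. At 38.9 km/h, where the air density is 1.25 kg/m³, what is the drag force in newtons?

D = 28.1 N

Convert speed: v = 38.9 km/h ÷ 3.6 = 10.81 m/s.
Dynamic pressure q = ½ρv² = ½ × 1.25 × 10.81² = 72.98 Pa.
D = q·S·CD = 72.98 × 4.83 × 0.0798 = 28.1 N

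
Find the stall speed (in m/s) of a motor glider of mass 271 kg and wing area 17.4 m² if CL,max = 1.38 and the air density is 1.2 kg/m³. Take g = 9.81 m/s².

At stall, lift equals weight: L = W = m·g = 271 × 9.81 = 2659 N.
From L = ½ρV²S·CL,max = W: V_stall = √(2W/(ρSCL,max)) = √(2·2659/(1.2·17.4·1.38))
V_stall = √184.5 = 13.6 m/s

V_stall = 13.6 m/s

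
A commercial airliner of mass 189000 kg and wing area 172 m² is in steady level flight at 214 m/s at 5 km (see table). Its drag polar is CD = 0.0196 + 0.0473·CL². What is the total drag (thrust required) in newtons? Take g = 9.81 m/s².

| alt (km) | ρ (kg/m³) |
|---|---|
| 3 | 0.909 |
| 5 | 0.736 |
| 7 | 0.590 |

D = 1.13×10^5 N

At 5 km, from the table: ρ = 0.736 kg/m³.
Weight W = mg = 189000 × 9.81 = 1.8541×10^6 N; in level flight L = W.
Dynamic pressure q = 0.5 × 0.736 × 214² = 16850 Pa.
CL = W/(q·S) = 1.8541×10^6 / (16850 × 172) = 0.6396.
CD = 0.0196 + 0.0473 × 0.6396² = 0.03895.
D = q·S·CD = 16850 × 172 × 0.03895 = 1.129×10^5 N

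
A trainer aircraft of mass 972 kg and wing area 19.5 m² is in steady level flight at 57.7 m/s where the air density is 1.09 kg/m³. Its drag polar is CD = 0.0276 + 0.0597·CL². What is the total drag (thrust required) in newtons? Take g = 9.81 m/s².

D = 1130 N

Weight W = mg = 972 × 9.81 = 9535.3 N; in level flight L = W.
Dynamic pressure q = 0.5 × 1.09 × 57.7² = 1814 Pa.
CL = 2W/(ρv²S) = 2×9535.3/(1.09×57.7²×19.5) = 0.2695.
CD = 0.0276 + 0.0597 × 0.2695² = 0.03194.
D = q·S·CD = 1814 × 19.5 × 0.03194 = 1130 N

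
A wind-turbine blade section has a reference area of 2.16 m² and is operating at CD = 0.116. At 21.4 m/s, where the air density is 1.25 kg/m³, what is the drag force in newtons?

D = ½ρv²S·CD = ½ × 1.25 × 21.4² × 2.16 × 0.116 = 71.7 N

D = 71.7 N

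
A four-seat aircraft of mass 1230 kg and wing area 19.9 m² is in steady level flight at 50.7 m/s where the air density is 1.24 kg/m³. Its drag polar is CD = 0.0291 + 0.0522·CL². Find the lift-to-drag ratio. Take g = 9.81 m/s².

L/D = 10.4

Weight W = mg = 1230 × 9.81 = 12066 N; in level flight L = W.
q = ½ρv² = ½ × 1.24 × 50.7² = 1594 Pa.
Required CL = L/(qS) = 12066/(1594·19.9) = 0.3805.
CD = 0.0291 + 0.0522 × 0.3805² = 0.03666.
L/D = CL/CD = 0.3805 / 0.03666 = 10.4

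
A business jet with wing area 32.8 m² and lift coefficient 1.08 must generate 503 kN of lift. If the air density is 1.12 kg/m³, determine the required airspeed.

v = 159 m/s

L = ½ρv²S·CL ⇒ v = √(2L/(ρ·S·CL))
v = √(2 × 5.03×10^5 / (1.12 × 32.8 × 1.08)) = √25360 = 159 m/s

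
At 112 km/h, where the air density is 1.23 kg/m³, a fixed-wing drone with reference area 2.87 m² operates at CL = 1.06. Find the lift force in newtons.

Convert speed: v = 112 km/h ÷ 3.6 = 31.11 m/s.
Dynamic pressure q = ½ρv² = ½ × 1.23 × 31.11² = 595.3 Pa.
L = q·S·CL = 595.3 × 2.87 × 1.06 = 1810 N

L = 1810 N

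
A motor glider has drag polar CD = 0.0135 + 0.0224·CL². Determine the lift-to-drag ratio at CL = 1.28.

L/D = 25.5

CD = 0.0135 + 0.0224 × 1.28² = 0.0502
L/D = CL/CD = 1.28 / 0.0502 = 25.5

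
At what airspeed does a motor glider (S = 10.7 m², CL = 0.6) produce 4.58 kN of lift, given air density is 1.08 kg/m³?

v = 36.3 m/s

L = ½ρv²S·CL ⇒ v = √(2L/(ρ·S·CL))
v = √(2 × 4580 / (1.08 × 10.7 × 0.6)) = √1321 = 36.3 m/s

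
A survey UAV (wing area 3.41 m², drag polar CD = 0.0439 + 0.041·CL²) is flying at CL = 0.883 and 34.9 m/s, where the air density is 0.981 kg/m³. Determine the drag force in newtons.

CD = 0.0439 + 0.041 × 0.883² = 0.07587
D = ½ρv²S·CD = ½ × 0.981 × 34.9² × 3.41 × 0.07587 = 155 N

D = 155 N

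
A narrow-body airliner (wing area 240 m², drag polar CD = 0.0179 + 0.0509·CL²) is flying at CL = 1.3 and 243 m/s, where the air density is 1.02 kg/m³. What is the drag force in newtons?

D = 7.51×10^5 N

CD = 0.0179 + 0.0509 × 1.3² = 0.1039
D = ½ρv²S·CD = ½ × 1.02 × 243² × 240 × 0.1039 = 7.51×10^5 N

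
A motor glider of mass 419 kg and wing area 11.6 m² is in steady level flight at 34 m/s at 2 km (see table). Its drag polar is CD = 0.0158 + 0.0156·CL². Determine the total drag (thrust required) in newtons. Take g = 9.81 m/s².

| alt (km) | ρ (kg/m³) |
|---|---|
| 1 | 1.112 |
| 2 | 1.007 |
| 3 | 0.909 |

At 2 km, from the table: ρ = 1.007 kg/m³.
In steady level flight, lift balances weight: W = mg = 419 × 9.81 = 4110.4 N.
Dynamic pressure q = 0.5 × 1.007 × 34² = 582 Pa.
CL = W/(q·S) = 4110.4 / (582 × 11.6) = 0.6088.
CD = 0.0158 + 0.0156 × 0.6088² = 0.02158.
D = q·S·CD = 582 × 11.6 × 0.02158 = 145.7 N

D = 146 N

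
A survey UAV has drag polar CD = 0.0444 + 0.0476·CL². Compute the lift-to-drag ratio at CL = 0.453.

CD = 0.0444 + 0.0476 × 0.453² = 0.05417
L/D = CL/CD = 0.453 / 0.05417 = 8.36

L/D = 8.36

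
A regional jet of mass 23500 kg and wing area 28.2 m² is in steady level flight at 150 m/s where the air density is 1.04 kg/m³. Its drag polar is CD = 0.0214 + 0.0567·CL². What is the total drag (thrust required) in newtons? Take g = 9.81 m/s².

D = 16200 N

In steady level flight, lift balances weight: W = mg = 23500 × 9.81 = 2.3054×10^5 N.
Dynamic pressure q = 0.5 × 1.04 × 150² = 11700 Pa.
Required CL = L/(qS) = 2.3054×10^5/(11700·28.2) = 0.6987.
CD = 0.0214 + 0.0567 × 0.6987² = 0.04908.
D = q·S·CD = 11700 × 28.2 × 0.04908 = 16190 N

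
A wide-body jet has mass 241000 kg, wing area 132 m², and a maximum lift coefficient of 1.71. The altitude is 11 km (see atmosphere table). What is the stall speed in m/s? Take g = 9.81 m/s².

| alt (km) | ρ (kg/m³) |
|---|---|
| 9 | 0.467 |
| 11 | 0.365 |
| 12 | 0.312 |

At 11 km, from the table: ρ = 0.365 kg/m³.
Weight W = mg = 241000 × 9.81 = 2.364×10^6 N.
V_stall = √(2W/(ρ·S·CL,max)) = √(2 × 2.364×10^6 / (0.365 × 132 × 1.71))
V_stall = √57390 = 240 m/s

V_stall = 240 m/s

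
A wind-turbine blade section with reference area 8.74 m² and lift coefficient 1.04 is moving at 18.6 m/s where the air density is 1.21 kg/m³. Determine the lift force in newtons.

L = 1900 N

L = ½ρv²S·CL = ½ × 1.21 × 18.6² × 8.74 × 1.04 = 1900 N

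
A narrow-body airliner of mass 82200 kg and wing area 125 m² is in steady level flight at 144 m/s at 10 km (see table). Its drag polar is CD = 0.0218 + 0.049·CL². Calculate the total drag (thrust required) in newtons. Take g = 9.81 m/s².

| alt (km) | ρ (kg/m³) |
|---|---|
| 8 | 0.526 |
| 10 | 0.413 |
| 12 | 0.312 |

D = 71200 N

At 10 km, from the table: ρ = 0.413 kg/m³.
In steady level flight, lift balances weight: W = mg = 82200 × 9.81 = 8.0638×10^5 N.
Dynamic pressure q = 0.5 × 0.413 × 144² = 4282 Pa.
CL = 2W/(ρv²S) = 2×8.0638×10^5/(0.413×144²×125) = 1.507.
CD = 0.0218 + 0.049 × 1.507² = 0.133.
D = q·S·CD = 4282 × 125 × 0.133 = 71200 N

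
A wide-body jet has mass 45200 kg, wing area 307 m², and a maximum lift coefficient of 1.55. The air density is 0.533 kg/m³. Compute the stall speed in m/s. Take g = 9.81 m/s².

Weight W = mg = 45200 × 9.81 = 4.434×10^5 N.
V_stall = √(2W/(ρ·S·CL,max)) = √(2 × 4.434×10^5 / (0.533 × 307 × 1.55))
V_stall = √3497 = 59.1 m/s

V_stall = 59.1 m/s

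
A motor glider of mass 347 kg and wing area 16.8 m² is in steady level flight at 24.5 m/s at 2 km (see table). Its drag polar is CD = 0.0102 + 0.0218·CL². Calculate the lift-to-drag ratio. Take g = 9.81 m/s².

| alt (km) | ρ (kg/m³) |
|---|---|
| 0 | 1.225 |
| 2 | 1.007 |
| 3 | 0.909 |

At 2 km, from the table: ρ = 1.007 kg/m³.
Level flight ⇒ L = W = m·g = 347 × 9.81 = 3404.1 N.
Dynamic pressure q = 0.5 × 1.007 × 24.5² = 302.2 Pa.
CL = W/(q·S) = 3404.1 / (302.2 × 16.8) = 0.6704.
CD = 0.0102 + 0.0218 × 0.6704² = 0.02.
L/D = CL/CD = 0.6704 / 0.02 = 33.5

L/D = 33.5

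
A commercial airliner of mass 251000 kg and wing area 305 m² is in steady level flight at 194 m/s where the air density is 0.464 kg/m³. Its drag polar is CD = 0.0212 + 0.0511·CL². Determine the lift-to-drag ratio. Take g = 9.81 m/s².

L/D = 14.2

Weight W = mg = 251000 × 9.81 = 2.4623×10^6 N; in level flight L = W.
q = ½ρv² = ½ × 0.464 × 194² = 8732 Pa.
CL = 2W/(ρv²S) = 2×2.4623×10^6/(0.464×194²×305) = 0.9246.
CD = 0.0212 + 0.0511 × 0.9246² = 0.06488.
L/D = CL/CD = 0.9246 / 0.06488 = 14.2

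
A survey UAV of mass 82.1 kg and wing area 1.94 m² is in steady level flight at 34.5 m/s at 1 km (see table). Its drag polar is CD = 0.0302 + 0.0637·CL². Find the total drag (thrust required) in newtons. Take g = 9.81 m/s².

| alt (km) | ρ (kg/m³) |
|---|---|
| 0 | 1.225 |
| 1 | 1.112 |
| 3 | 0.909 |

At 1 km, from the table: ρ = 1.112 kg/m³.
Weight W = mg = 82.1 × 9.81 = 805.4 N; in level flight L = W.
q = ½ρv² = ½ × 1.112 × 34.5² = 661.8 Pa.
Required CL = L/(qS) = 805.4/(661.8·1.94) = 0.6273.
CD = 0.0302 + 0.0637 × 0.6273² = 0.05527.
D = q·S·CD = 661.8 × 1.94 × 0.05527 = 70.96 N

D = 71 N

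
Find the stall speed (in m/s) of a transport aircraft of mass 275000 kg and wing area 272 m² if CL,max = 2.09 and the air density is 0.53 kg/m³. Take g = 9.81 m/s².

Stall occurs when L = W at CL,max. W = mg = 275000 × 9.81 = 2.698×10^6 N.
V_stall = √(2W/(ρ·S·CL,max)) = √(2 × 2.698×10^6 / (0.53 × 272 × 2.09))
V_stall = √17910 = 134 m/s

V_stall = 134 m/s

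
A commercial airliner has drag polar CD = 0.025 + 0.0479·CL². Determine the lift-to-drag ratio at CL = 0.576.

L/D = 14.1

CD = 0.025 + 0.0479 × 0.576² = 0.04089
L/D = CL/CD = 0.576 / 0.04089 = 14.1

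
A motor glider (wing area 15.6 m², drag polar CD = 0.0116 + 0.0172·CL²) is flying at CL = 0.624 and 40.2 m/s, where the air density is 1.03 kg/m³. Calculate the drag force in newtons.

D = 238 N

CD = 0.0116 + 0.0172 × 0.624² = 0.0183
D = ½ρv²S·CD = ½ × 1.03 × 40.2² × 15.6 × 0.0183 = 238 N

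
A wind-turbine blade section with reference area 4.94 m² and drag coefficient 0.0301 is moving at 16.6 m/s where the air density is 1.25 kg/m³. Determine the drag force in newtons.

D = ½ρv²S·CD = ½ × 1.25 × 16.6² × 4.94 × 0.0301 = 25.6 N

D = 25.6 N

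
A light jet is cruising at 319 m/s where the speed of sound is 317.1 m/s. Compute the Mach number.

M = 1.01

M = v/a = 319 / 317.1 = 1.01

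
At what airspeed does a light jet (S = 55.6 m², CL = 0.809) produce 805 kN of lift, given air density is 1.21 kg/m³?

v = 172 m/s

L = ½ρv²S·CL ⇒ v = √(2L/(ρ·S·CL))
v = √(2 × 8.05×10^5 / (1.21 × 55.6 × 0.809)) = √29580 = 172 m/s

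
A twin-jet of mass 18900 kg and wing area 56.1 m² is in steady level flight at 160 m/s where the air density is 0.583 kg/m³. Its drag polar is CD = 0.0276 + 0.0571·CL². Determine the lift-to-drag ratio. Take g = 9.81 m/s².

L/D = 11.4

Level flight ⇒ L = W = m·g = 18900 × 9.81 = 1.8541×10^5 N.
Dynamic pressure q = 0.5 × 0.583 × 160² = 7462 Pa.
CL = 2W/(ρv²S) = 2×1.8541×10^5/(0.583×160²×56.1) = 0.4429.
CD = 0.0276 + 0.0571 × 0.4429² = 0.0388.
L/D = CL/CD = 0.4429 / 0.0388 = 11.4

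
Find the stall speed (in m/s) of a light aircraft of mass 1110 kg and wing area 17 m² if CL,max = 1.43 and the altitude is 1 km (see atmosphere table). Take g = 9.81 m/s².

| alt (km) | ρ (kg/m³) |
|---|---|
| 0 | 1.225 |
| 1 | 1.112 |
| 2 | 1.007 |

V_stall = 28.4 m/s

At 1 km, from the table: ρ = 1.112 kg/m³.
At stall, lift equals weight: L = W = m·g = 1110 × 9.81 = 10890 N.
V_stall = √(2W/(ρ·S·CL,max)) = √(2 × 10890 / (1.112 × 17 × 1.43))
V_stall = √805.6 = 28.4 m/s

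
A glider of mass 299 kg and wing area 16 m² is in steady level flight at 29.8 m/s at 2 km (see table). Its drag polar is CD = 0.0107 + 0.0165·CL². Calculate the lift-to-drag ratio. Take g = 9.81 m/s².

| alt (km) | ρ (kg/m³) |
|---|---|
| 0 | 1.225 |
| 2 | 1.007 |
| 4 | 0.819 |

L/D = 30.4

At 2 km, from the table: ρ = 1.007 kg/m³.
In steady level flight, lift balances weight: W = mg = 299 × 9.81 = 2933.2 N.
q = ½ρv² = ½ × 1.007 × 29.8² = 447.1 Pa.
Required CL = L/(qS) = 2933.2/(447.1·16) = 0.41.
CD = 0.0107 + 0.0165 × 0.41² = 0.01347.
L/D = CL/CD = 0.41 / 0.01347 = 30.4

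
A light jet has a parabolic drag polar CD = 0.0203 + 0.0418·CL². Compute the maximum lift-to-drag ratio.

(L/D)max = 17.2

For CD = CD0 + K·CL², (L/D)max occurs at CL* = √(CD0/K) and equals 1/(2√(K·CD0)).
(L/D)max = 1/(2√(0.0418 × 0.0203)) = 1/(2 × 0.02913) = 17.2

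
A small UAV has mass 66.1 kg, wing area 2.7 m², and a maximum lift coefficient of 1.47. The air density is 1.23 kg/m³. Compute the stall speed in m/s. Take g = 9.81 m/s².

V_stall = 16.3 m/s

At stall, lift equals weight: L = W = m·g = 66.1 × 9.81 = 648.4 N.
V_stall = √(2W/(ρ·S·CL,max)) = √(2 × 648.4 / (1.23 × 2.7 × 1.47))
V_stall = √265.7 = 16.3 m/s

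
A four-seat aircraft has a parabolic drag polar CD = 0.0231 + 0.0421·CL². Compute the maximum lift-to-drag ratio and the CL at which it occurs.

(L/D)max = 16, at CL = 0.741

For CD = CD0 + K·CL², (L/D)max occurs at CL* = √(CD0/K) and equals 1/(2√(K·CD0)).
(L/D)max = 1/(2√(0.0421 × 0.0231)) = 1/(2 × 0.03119) = 16
CL* = √(0.0231/0.0421) = 0.741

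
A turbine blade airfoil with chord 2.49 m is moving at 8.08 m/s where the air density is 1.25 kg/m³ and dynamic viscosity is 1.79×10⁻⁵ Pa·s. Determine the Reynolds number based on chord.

Re = 1.4×10^6

Re = ρ·v·c/μ = 1.25 × 8.08 × 2.49 / (1.79×10⁻⁵) = 1.4×10^6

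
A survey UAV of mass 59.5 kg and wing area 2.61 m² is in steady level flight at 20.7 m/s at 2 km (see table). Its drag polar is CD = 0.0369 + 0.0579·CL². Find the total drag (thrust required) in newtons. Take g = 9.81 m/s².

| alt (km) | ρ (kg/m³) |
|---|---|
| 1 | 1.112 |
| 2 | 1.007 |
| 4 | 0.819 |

At 2 km, from the table: ρ = 1.007 kg/m³.
In steady level flight, lift balances weight: W = mg = 59.5 × 9.81 = 583.7 N.
q = ½ρv² = ½ × 1.007 × 20.7² = 215.7 Pa.
CL = W/(q·S) = 583.7 / (215.7 × 2.61) = 1.037.
CD = 0.0369 + 0.0579 × 1.037² = 0.09911.
D = q·S·CD = 215.7 × 2.61 × 0.09911 = 55.81 N

D = 55.8 N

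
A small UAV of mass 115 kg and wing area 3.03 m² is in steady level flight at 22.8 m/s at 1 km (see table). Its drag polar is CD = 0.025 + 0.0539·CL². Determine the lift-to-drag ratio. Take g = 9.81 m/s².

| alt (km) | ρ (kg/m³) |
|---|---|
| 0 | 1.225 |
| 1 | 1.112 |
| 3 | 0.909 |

L/D = 11.3

At 1 km, from the table: ρ = 1.112 kg/m³.
In steady level flight, lift balances weight: W = mg = 115 × 9.81 = 1128.2 N.
q = ½ρv² = ½ × 1.112 × 22.8² = 289 Pa.
CL = W/(q·S) = 1128.2 / (289 × 3.03) = 1.288.
CD = 0.025 + 0.0539 × 1.288² = 0.1144.
L/D = CL/CD = 1.288 / 0.1144 = 11.3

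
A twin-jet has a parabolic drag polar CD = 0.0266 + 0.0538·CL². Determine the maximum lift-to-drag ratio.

For CD = CD0 + K·CL², (L/D)max occurs at CL* = √(CD0/K) and equals 1/(2√(K·CD0)).
(L/D)max = 1/(2√(0.0538 × 0.0266)) = 1/(2 × 0.03783) = 13.2

(L/D)max = 13.2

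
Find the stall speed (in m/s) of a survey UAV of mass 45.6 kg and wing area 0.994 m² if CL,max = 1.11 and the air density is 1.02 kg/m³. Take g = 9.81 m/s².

Weight W = mg = 45.6 × 9.81 = 447.3 N.
From L = ½ρV²S·CL,max = W: V_stall = √(2W/(ρSCL,max)) = √(2·447.3/(1.02·0.994·1.11))
V_stall = √795 = 28.2 m/s

V_stall = 28.2 m/s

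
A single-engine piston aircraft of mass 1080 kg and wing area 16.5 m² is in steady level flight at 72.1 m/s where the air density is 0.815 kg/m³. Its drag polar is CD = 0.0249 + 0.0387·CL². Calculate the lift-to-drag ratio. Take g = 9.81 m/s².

Weight W = mg = 1080 × 9.81 = 10595 N; in level flight L = W.
Dynamic pressure q = 0.5 × 0.815 × 72.1² = 2118 Pa.
CL = 2W/(ρv²S) = 2×10595/(0.815×72.1²×16.5) = 0.3031.
CD = 0.0249 + 0.0387 × 0.3031² = 0.02846.
L/D = CL/CD = 0.3031 / 0.02846 = 10.7

L/D = 10.7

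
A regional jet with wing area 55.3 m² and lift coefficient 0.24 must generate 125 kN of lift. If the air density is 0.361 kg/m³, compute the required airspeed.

v = 228 m/s

L = ½ρv²S·CL ⇒ v = √(2L/(ρ·S·CL))
v = √(2 × 1.25×10^5 / (0.361 × 55.3 × 0.24)) = √52180 = 228 m/s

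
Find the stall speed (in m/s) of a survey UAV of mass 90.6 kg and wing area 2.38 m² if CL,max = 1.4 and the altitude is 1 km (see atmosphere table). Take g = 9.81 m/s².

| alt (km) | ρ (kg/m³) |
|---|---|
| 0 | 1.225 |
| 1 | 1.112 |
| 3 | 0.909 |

At 1 km, from the table: ρ = 1.112 kg/m³.
Weight W = mg = 90.6 × 9.81 = 888.8 N.
From L = ½ρV²S·CL,max = W: V_stall = √(2W/(ρSCL,max)) = √(2·888.8/(1.112·2.38·1.4))
V_stall = √479.8 = 21.9 m/s

V_stall = 21.9 m/s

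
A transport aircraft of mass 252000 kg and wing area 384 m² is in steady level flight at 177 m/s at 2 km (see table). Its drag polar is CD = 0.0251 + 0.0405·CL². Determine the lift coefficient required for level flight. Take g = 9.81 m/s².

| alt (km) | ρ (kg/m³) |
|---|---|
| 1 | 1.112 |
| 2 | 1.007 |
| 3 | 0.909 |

CL = 0.408

At 2 km, from the table: ρ = 1.007 kg/m³.
Weight W = mg = 252000 × 9.81 = 2.4721×10^6 N; in level flight L = W.
q = ½ρv² = ½ × 1.007 × 177² = 15770 Pa.
CL = W/(q·S) = 2.4721×10^6 / (15770 × 384) = 0.4081.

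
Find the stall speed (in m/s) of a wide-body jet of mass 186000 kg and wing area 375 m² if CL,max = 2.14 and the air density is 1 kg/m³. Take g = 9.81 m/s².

V_stall = 67.4 m/s

Weight W = mg = 186000 × 9.81 = 1.825×10^6 N.
From L = ½ρV²S·CL,max = W: V_stall = √(2W/(ρSCL,max)) = √(2·1.825×10^6/(1·375·2.14))
V_stall = √4547 = 67.4 m/s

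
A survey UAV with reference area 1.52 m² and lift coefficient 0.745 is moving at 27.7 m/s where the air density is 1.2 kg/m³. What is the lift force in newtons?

L = 521 N

L = ½ρv²S·CL = ½ × 1.2 × 27.7² × 1.52 × 0.745 = 521 N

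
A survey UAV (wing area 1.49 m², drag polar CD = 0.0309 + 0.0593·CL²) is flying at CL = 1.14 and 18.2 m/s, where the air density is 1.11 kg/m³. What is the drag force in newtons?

CD = 0.0309 + 0.0593 × 1.14² = 0.108
D = ½ρv²S·CD = ½ × 1.11 × 18.2² × 1.49 × 0.108 = 29.6 N

D = 29.6 N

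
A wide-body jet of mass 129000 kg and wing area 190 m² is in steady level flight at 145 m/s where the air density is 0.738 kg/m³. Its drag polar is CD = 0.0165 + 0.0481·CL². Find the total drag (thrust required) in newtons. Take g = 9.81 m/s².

Level flight ⇒ L = W = m·g = 129000 × 9.81 = 1.2655×10^6 N.
Dynamic pressure q = 0.5 × 0.738 × 145² = 7758 Pa.
CL = 2W/(ρv²S) = 2×1.2655×10^6/(0.738×145²×190) = 0.8585.
CD = 0.0165 + 0.0481 × 0.8585² = 0.05195.
D = q·S·CD = 7758 × 190 × 0.05195 = 76580 N

D = 76600 N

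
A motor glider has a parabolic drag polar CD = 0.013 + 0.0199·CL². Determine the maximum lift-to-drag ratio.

For CD = CD0 + K·CL², (L/D)max occurs at CL* = √(CD0/K) and equals 1/(2√(K·CD0)).
(L/D)max = 1/(2√(0.0199 × 0.013)) = 1/(2 × 0.01608) = 31.1

(L/D)max = 31.1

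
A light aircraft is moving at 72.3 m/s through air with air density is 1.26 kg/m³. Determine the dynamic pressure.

q = 3290 Pa

q = ½ρv² = ½ × 1.26 × 72.3² = 3290 Pa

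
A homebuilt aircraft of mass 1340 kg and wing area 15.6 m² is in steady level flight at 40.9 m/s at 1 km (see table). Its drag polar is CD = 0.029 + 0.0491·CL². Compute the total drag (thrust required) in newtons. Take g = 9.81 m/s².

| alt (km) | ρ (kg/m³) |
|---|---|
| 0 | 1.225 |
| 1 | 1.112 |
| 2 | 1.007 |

At 1 km, from the table: ρ = 1.112 kg/m³.
In steady level flight, lift balances weight: W = mg = 1340 × 9.81 = 13145 N.
q = ½ρv² = ½ × 1.112 × 40.9² = 930.1 Pa.
CL = W/(q·S) = 13145 / (930.1 × 15.6) = 0.906.
CD = 0.029 + 0.0491 × 0.906² = 0.0693.
D = q·S·CD = 930.1 × 15.6 × 0.0693 = 1006 N

D = 1010 N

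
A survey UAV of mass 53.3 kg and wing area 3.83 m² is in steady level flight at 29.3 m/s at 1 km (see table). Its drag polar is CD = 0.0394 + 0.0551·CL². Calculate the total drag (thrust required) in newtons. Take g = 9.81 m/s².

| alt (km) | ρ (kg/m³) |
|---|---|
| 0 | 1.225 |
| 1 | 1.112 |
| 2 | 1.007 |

At 1 km, from the table: ρ = 1.112 kg/m³.
In steady level flight, lift balances weight: W = mg = 53.3 × 9.81 = 522.87 N.
q = ½ρv² = ½ × 1.112 × 29.3² = 477.3 Pa.
CL = 2W/(ρv²S) = 2×522.87/(1.112×29.3²×3.83) = 0.286.
CD = 0.0394 + 0.0551 × 0.286² = 0.04391.
D = q·S·CD = 477.3 × 3.83 × 0.04391 = 80.27 N

D = 80.3 N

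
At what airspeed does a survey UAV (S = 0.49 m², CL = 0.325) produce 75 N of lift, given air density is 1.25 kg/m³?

v = 27.5 m/s

L = ½ρv²S·CL ⇒ v = √(2L/(ρ·S·CL))
v = √(2 × 75 / (1.25 × 0.49 × 0.325)) = √753.5 = 27.5 m/s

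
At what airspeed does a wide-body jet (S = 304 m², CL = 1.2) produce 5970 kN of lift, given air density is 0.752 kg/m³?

L = ½ρv²S·CL ⇒ v = √(2L/(ρ·S·CL))
v = √(2 × 5.97×10^6 / (0.752 × 304 × 1.2)) = √43520 = 209 m/s

v = 209 m/s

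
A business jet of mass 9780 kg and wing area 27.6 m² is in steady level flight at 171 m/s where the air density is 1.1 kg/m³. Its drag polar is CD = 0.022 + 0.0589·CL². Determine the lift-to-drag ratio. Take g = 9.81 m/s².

L/D = 8.73

Weight W = mg = 9780 × 9.81 = 95942 N; in level flight L = W.
Dynamic pressure q = 0.5 × 1.1 × 171² = 16080 Pa.
Required CL = L/(qS) = 95942/(16080·27.6) = 0.2161.
CD = 0.022 + 0.0589 × 0.2161² = 0.02475.
L/D = CL/CD = 0.2161 / 0.02475 = 8.73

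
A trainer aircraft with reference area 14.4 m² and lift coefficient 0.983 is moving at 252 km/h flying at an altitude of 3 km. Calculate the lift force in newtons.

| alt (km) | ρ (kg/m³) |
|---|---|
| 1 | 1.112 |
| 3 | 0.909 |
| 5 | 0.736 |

L = 31500 N

At 3 km, from the table: ρ = 0.909 kg/m³.
Convert speed: v = 252 km/h ÷ 3.6 = 70 m/s.
Dynamic pressure q = ½ρv² = ½ × 0.909 × 70² = 2227 Pa.
L = q·S·CL = 2227 × 14.4 × 0.983 = 31500 N ≈ 31.5 kN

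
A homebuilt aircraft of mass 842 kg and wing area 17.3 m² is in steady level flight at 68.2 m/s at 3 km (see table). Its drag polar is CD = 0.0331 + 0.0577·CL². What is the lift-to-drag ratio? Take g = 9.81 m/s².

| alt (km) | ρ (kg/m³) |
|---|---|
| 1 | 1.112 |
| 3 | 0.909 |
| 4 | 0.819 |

L/D = 6.27

At 3 km, from the table: ρ = 0.909 kg/m³.
Weight W = mg = 842 × 9.81 = 8260 N; in level flight L = W.
q = ½ρv² = ½ × 0.909 × 68.2² = 2114 Pa.
CL = W/(q·S) = 8260 / (2114 × 17.3) = 0.2259.
CD = 0.0331 + 0.0577 × 0.2259² = 0.03604.
L/D = CL/CD = 0.2259 / 0.03604 = 6.27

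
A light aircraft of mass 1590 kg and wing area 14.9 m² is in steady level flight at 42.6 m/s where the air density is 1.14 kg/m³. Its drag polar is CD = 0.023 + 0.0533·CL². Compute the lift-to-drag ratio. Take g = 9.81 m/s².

In steady level flight, lift balances weight: W = mg = 1590 × 9.81 = 15598 N.
Dynamic pressure q = 0.5 × 1.14 × 42.6² = 1034 Pa.
CL = 2W/(ρv²S) = 2×15598/(1.14×42.6²×14.9) = 1.012.
CD = 0.023 + 0.0533 × 1.012² = 0.07759.
L/D = CL/CD = 1.012 / 0.07759 = 13

L/D = 13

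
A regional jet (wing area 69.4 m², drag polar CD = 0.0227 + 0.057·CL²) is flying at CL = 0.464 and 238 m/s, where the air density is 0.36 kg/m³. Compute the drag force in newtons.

CD = 0.0227 + 0.057 × 0.464² = 0.03497
D = ½ρv²S·CD = ½ × 0.36 × 238² × 69.4 × 0.03497 = 24700 N

D = 24700 N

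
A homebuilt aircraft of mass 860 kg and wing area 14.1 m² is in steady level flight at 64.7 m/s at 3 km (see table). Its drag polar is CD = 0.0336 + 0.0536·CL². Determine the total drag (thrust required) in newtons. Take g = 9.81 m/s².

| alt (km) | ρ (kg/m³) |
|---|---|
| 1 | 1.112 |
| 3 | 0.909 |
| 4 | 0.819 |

At 3 km, from the table: ρ = 0.909 kg/m³.
In steady level flight, lift balances weight: W = mg = 860 × 9.81 = 8436.6 N.
Dynamic pressure q = 0.5 × 0.909 × 64.7² = 1903 Pa.
CL = W/(q·S) = 8436.6 / (1903 × 14.1) = 0.3145.
CD = 0.0336 + 0.0536 × 0.3145² = 0.0389.
D = q·S·CD = 1903 × 14.1 × 0.0389 = 1044 N

D = 1040 N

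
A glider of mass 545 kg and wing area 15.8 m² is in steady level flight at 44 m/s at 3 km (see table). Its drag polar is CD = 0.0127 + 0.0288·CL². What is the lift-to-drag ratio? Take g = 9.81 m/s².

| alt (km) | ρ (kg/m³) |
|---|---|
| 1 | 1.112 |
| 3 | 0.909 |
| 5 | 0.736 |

L/D = 22.7

At 3 km, from the table: ρ = 0.909 kg/m³.
In steady level flight, lift balances weight: W = mg = 545 × 9.81 = 5346.4 N.
q = ½ρv² = ½ × 0.909 × 44² = 879.9 Pa.
CL = W/(q·S) = 5346.4 / (879.9 × 15.8) = 0.3846.
CD = 0.0127 + 0.0288 × 0.3846² = 0.01696.
L/D = CL/CD = 0.3846 / 0.01696 = 22.7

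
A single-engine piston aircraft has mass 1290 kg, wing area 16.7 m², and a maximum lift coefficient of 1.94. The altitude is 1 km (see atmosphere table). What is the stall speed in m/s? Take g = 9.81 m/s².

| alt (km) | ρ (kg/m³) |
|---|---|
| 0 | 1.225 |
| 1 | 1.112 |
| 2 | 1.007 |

V_stall = 26.5 m/s

At 1 km, from the table: ρ = 1.112 kg/m³.
Stall occurs when L = W at CL,max. W = mg = 1290 × 9.81 = 12650 N.
V_stall = √(2W/(ρ·S·CL,max)) = √(2 × 12650 / (1.112 × 16.7 × 1.94))
V_stall = √702.5 = 26.5 m/s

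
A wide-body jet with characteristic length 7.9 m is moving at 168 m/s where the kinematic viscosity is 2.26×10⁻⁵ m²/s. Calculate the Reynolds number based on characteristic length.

Re = 5.87×10^7

Re = v·c/ν = 168 × 7.9 / (2.26×10⁻⁵) = 5.87×10^7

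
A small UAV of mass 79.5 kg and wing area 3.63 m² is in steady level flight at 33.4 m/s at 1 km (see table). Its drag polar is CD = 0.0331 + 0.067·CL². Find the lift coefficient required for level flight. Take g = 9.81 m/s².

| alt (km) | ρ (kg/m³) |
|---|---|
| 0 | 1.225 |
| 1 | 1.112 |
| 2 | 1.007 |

CL = 0.346

At 1 km, from the table: ρ = 1.112 kg/m³.
Weight W = mg = 79.5 × 9.81 = 779.9 N; in level flight L = W.
Dynamic pressure q = 0.5 × 1.112 × 33.4² = 620.3 Pa.
CL = 2W/(ρv²S) = 2×779.9/(1.112×33.4²×3.63) = 0.3464.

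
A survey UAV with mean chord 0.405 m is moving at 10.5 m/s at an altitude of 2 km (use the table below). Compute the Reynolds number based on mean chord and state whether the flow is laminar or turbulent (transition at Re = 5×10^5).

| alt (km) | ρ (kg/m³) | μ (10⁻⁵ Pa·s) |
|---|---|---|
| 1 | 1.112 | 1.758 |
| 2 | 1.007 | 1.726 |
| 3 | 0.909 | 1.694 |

Re = 2.48×10^5 (laminar)

At 2 km, from the table: ρ = 1.007 kg/m³, μ = 1.726×10⁻⁵ Pa·s.
Re = ρ·v·c/μ = 1.007 × 10.5 × 0.405 / (1.726×10⁻⁵) = 2.48×10^5
Since 2.48×10^5 < 5×10^5, the flow is laminar.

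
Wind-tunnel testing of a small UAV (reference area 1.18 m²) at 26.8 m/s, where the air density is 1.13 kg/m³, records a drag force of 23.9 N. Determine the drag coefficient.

From D = ½ρv²S·CD, rearranging gives CD = 2D/(ρv²S).
CD = 2 × 23.9 / (1.13 × 26.8² × 1.18) = 0.0499

CD = 0.0499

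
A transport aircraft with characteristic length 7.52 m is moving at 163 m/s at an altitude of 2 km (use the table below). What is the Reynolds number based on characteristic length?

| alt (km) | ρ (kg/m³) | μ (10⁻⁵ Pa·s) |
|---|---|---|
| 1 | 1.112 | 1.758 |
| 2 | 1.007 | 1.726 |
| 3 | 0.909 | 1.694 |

Re = 7.15×10^7

At 2 km, from the table: ρ = 1.007 kg/m³, μ = 1.726×10⁻⁵ Pa·s.
Re = ρ·v·c/μ = 1.007 × 163 × 7.52 / (1.726×10⁻⁵) = 7.15×10^7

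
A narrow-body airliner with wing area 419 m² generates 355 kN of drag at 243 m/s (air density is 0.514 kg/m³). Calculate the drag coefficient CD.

CD = 0.0558

From D = ½ρv²S·CD, rearranging gives CD = 2D/(ρv²S).
CD = 2 × 3.55×10^5 / (0.514 × 243² × 419) = 0.0558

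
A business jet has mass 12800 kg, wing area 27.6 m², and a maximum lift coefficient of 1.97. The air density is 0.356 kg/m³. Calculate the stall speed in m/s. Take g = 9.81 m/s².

V_stall = 114 m/s

Stall occurs when L = W at CL,max. W = mg = 12800 × 9.81 = 1.256×10^5 N.
V_stall = √(2W/(ρ·S·CL,max)) = √(2 × 1.256×10^5 / (0.356 × 27.6 × 1.97))
V_stall = √12970 = 114 m/s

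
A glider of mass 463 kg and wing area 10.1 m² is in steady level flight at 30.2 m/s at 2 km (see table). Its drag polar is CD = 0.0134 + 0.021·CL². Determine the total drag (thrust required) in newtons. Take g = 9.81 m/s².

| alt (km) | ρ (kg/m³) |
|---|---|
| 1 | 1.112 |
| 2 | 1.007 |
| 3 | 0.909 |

At 2 km, from the table: ρ = 1.007 kg/m³.
Level flight ⇒ L = W = m·g = 463 × 9.81 = 4542 N.
Dynamic pressure q = 0.5 × 1.007 × 30.2² = 459.2 Pa.
CL = W/(q·S) = 4542 / (459.2 × 10.1) = 0.9793.
CD = 0.0134 + 0.021 × 0.9793² = 0.03354.
D = q·S·CD = 459.2 × 10.1 × 0.03354 = 155.6 N

D = 156 N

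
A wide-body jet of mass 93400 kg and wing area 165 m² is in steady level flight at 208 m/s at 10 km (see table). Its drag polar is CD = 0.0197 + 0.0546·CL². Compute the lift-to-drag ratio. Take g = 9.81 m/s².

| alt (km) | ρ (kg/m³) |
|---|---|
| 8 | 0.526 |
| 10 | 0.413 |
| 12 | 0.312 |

At 10 km, from the table: ρ = 0.413 kg/m³.
In steady level flight, lift balances weight: W = mg = 93400 × 9.81 = 9.1625×10^5 N.
Dynamic pressure q = 0.5 × 0.413 × 208² = 8934 Pa.
Required CL = L/(qS) = 9.1625×10^5/(8934·165) = 0.6216.
CD = 0.0197 + 0.0546 × 0.6216² = 0.04079.
L/D = CL/CD = 0.6216 / 0.04079 = 15.2

L/D = 15.2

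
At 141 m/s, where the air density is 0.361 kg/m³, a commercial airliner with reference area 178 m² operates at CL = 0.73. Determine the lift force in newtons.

L = ½ρv²S·CL = ½ × 0.361 × 141² × 178 × 0.73 = 4.66×10^5 N ≈ 466 kN

L = 4.66×10^5 N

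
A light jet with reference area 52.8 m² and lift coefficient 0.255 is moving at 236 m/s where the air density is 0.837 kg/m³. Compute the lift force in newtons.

Dynamic pressure q = ½ρv² = ½ × 0.837 × 236² = 23310 Pa.
L = q·S·CL = 23310 × 52.8 × 0.255 = 3.14×10^5 N ≈ 314 kN

L = 3.14×10^5 N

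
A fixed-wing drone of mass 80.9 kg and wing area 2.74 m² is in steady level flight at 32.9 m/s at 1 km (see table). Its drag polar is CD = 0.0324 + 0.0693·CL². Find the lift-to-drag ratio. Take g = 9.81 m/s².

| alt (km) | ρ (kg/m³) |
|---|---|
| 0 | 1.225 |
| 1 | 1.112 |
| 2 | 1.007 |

At 1 km, from the table: ρ = 1.112 kg/m³.
Level flight ⇒ L = W = m·g = 80.9 × 9.81 = 793.63 N.
Dynamic pressure q = 0.5 × 1.112 × 32.9² = 601.8 Pa.
CL = 2W/(ρv²S) = 2×793.63/(1.112×32.9²×2.74) = 0.4813.
CD = 0.0324 + 0.0693 × 0.4813² = 0.04845.
L/D = CL/CD = 0.4813 / 0.04845 = 9.93

L/D = 9.93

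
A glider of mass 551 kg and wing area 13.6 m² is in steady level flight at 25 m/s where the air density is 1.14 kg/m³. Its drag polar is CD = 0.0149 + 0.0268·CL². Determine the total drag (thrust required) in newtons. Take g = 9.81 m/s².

In steady level flight, lift balances weight: W = mg = 551 × 9.81 = 5405.3 N.
q = ½ρv² = ½ × 1.14 × 25² = 356.2 Pa.
Required CL = L/(qS) = 5405.3/(356.2·13.6) = 1.116.
CD = 0.0149 + 0.0268 × 1.116² = 0.04826.
D = q·S·CD = 356.2 × 13.6 × 0.04826 = 233.8 N

D = 234 N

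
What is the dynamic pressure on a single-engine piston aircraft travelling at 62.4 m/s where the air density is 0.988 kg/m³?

q = 1920 Pa

q = ½ρv² = ½ × 0.988 × 62.4² = 1920 Pa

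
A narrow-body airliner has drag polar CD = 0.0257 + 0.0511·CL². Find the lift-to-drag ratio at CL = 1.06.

L/D = 12.8

CD = 0.0257 + 0.0511 × 1.06² = 0.08312
L/D = CL/CD = 1.06 / 0.08312 = 12.8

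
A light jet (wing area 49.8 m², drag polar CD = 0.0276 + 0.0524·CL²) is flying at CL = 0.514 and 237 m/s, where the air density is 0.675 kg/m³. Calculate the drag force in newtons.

D = 39100 N

CD = 0.0276 + 0.0524 × 0.514² = 0.04144
D = ½ρv²S·CD = ½ × 0.675 × 237² × 49.8 × 0.04144 = 39100 N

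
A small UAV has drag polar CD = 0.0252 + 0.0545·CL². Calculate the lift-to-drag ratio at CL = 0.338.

L/D = 10.8

CD = 0.0252 + 0.0545 × 0.338² = 0.03143
L/D = CL/CD = 0.338 / 0.03143 = 10.8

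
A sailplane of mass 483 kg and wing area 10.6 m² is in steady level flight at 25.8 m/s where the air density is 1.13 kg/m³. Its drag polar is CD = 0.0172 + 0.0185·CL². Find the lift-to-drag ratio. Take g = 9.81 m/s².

L/D = 27.4

Weight W = mg = 483 × 9.81 = 4738.2 N; in level flight L = W.
q = ½ρv² = ½ × 1.13 × 25.8² = 376.1 Pa.
CL = W/(q·S) = 4738.2 / (376.1 × 10.6) = 1.189.
CD = 0.0172 + 0.0185 × 1.189² = 0.04333.
L/D = CL/CD = 1.189 / 0.04333 = 27.4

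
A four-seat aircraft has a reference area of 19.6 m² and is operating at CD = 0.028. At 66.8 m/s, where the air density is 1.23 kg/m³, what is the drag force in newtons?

D = 1510 N

Dynamic pressure q = ½ρv² = ½ × 1.23 × 66.8² = 2744 Pa.
D = q·S·CD = 2744 × 19.6 × 0.028 = 1510 N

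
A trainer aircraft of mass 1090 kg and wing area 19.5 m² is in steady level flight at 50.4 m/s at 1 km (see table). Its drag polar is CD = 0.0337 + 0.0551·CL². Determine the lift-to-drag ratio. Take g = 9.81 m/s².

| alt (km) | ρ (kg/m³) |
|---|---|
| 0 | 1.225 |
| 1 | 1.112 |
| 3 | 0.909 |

L/D = 9.24

At 1 km, from the table: ρ = 1.112 kg/m³.
In steady level flight, lift balances weight: W = mg = 1090 × 9.81 = 10693 N.
Dynamic pressure q = 0.5 × 1.112 × 50.4² = 1412 Pa.
Required CL = L/(qS) = 10693/(1412·19.5) = 0.3883.
CD = 0.0337 + 0.0551 × 0.3883² = 0.04201.
L/D = CL/CD = 0.3883 / 0.04201 = 9.24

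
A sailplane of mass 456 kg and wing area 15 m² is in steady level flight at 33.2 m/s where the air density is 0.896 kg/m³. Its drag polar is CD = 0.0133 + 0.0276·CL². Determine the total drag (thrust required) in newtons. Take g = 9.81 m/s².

Level flight ⇒ L = W = m·g = 456 × 9.81 = 4473.4 N.
Dynamic pressure q = 0.5 × 0.896 × 33.2² = 493.8 Pa.
Required CL = L/(qS) = 4473.4/(493.8·15) = 0.6039.
CD = 0.0133 + 0.0276 × 0.6039² = 0.02337.
D = q·S·CD = 493.8 × 15 × 0.02337 = 173.1 N

D = 173 N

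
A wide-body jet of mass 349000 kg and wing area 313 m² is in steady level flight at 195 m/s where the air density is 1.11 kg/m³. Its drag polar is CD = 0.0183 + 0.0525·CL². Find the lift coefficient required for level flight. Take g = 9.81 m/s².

CL = 0.518

Level flight ⇒ L = W = m·g = 349000 × 9.81 = 3.4237×10^6 N.
Dynamic pressure q = 0.5 × 1.11 × 195² = 21100 Pa.
CL = W/(q·S) = 3.4237×10^6 / (21100 × 313) = 0.5183.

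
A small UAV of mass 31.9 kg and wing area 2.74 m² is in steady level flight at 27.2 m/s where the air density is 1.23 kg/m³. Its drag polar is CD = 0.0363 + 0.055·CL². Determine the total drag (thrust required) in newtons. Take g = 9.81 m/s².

D = 49.6 N

Level flight ⇒ L = W = m·g = 31.9 × 9.81 = 312.94 N.
q = ½ρv² = ½ × 1.23 × 27.2² = 455 Pa.
CL = W/(q·S) = 312.94 / (455 × 2.74) = 0.251.
CD = 0.0363 + 0.055 × 0.251² = 0.03977.
D = q·S·CD = 455 × 2.74 × 0.03977 = 49.58 N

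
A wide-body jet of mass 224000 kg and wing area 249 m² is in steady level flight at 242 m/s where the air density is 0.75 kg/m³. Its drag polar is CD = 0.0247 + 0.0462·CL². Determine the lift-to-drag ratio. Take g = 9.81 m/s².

Level flight ⇒ L = W = m·g = 224000 × 9.81 = 2.1974×10^6 N.
Dynamic pressure q = 0.5 × 0.75 × 242² = 21960 Pa.
CL = 2W/(ρv²S) = 2×2.1974×10^6/(0.75×242²×249) = 0.4018.
CD = 0.0247 + 0.0462 × 0.4018² = 0.03216.
L/D = CL/CD = 0.4018 / 0.03216 = 12.5

L/D = 12.5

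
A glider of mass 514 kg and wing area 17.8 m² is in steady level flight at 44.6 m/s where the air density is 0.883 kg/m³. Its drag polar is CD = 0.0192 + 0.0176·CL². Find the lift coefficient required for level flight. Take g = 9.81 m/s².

Weight W = mg = 514 × 9.81 = 5042.3 N; in level flight L = W.
q = ½ρv² = ½ × 0.883 × 44.6² = 878.2 Pa.
CL = W/(q·S) = 5042.3 / (878.2 × 17.8) = 0.3226.

CL = 0.323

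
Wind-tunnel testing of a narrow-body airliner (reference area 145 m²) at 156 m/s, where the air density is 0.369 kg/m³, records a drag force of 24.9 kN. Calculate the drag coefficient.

CD = 0.0382

From D = ½ρv²S·CD, rearranging gives CD = 2D/(ρv²S).
CD = 2 × 24900 / (0.369 × 156² × 145) = 0.0382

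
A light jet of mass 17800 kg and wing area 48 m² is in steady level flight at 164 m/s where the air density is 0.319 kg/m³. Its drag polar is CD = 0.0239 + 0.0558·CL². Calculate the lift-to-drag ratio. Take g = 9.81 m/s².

Weight W = mg = 17800 × 9.81 = 1.7462×10^5 N; in level flight L = W.
Dynamic pressure q = 0.5 × 0.319 × 164² = 4290 Pa.
CL = 2W/(ρv²S) = 2×1.7462×10^5/(0.319×164²×48) = 0.848.
CD = 0.0239 + 0.0558 × 0.848² = 0.06403.
L/D = CL/CD = 0.848 / 0.06403 = 13.2

L/D = 13.2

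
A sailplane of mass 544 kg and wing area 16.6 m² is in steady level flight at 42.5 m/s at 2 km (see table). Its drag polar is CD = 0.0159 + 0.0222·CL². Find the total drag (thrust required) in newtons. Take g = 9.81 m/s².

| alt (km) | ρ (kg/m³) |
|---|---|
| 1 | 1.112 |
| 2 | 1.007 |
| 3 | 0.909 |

D = 282 N

At 2 km, from the table: ρ = 1.007 kg/m³.
Weight W = mg = 544 × 9.81 = 5336.6 N; in level flight L = W.
Dynamic pressure q = 0.5 × 1.007 × 42.5² = 909.4 Pa.
CL = 2W/(ρv²S) = 2×5336.6/(1.007×42.5²×16.6) = 0.3535.
CD = 0.0159 + 0.0222 × 0.3535² = 0.01867.
D = q·S·CD = 909.4 × 16.6 × 0.01867 = 281.9 N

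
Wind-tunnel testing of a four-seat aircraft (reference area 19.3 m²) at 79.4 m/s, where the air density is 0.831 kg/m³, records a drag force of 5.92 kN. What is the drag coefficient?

From D = ½ρv²S·CD, rearranging gives CD = 2D/(ρv²S).
CD = 2 × 5920 / (0.831 × 79.4² × 19.3) = 0.117

CD = 0.117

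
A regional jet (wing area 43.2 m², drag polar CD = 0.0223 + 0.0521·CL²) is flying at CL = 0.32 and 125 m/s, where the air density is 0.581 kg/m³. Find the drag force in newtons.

CD = 0.0223 + 0.0521 × 0.32² = 0.02764
D = ½ρv²S·CD = ½ × 0.581 × 125² × 43.2 × 0.02764 = 5420 N

D = 5420 N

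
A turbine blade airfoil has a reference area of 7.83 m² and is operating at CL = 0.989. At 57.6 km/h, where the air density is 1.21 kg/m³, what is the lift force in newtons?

L = 1200 N

Convert speed: v = 57.6 km/h ÷ 3.6 = 16 m/s.
L = ½ρv²S·CL = ½ × 1.21 × 16² × 7.83 × 0.989 = 1200 N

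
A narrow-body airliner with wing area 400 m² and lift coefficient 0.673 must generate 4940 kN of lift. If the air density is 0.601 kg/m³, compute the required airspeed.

v = 247 m/s

L = ½ρv²S·CL ⇒ v = √(2L/(ρ·S·CL))
v = √(2 × 4.94×10^6 / (0.601 × 400 × 0.673)) = √61070 = 247 m/s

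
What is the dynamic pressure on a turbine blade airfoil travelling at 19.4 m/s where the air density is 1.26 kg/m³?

q = ½ρv² = ½ × 1.26 × 19.4² = 237 Pa

q = 237 Pa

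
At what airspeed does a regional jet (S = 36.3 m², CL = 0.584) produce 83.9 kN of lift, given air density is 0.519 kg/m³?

v = 123 m/s

L = ½ρv²S·CL ⇒ v = √(2L/(ρ·S·CL))
v = √(2 × 83900 / (0.519 × 36.3 × 0.584)) = √15250 = 123 m/s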